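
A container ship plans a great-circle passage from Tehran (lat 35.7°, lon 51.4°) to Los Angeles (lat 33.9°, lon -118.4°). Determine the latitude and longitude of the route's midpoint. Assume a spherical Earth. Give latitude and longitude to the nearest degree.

The haversine formula gives a central angle δ ≈ 1.916 rad (109.8°) between the endpoints.
Interpolate at f = 1/2 with slerp weights a = sin((1−f)δ)/sin δ ≈ 0.869, b = sin(fδ)/sin δ ≈ 0.869.
p = a·p₁ + b·p₂ ≈ (0.097, -0.083, 0.992); φ = arcsin(p_z) ≈ 82.66°, λ = atan2(p_y, p_x) ≈ -40.47°.

≈ lat 83°, lon -40°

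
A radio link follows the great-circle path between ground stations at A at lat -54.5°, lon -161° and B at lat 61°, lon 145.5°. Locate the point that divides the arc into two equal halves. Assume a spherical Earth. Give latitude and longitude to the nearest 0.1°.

≈ lat 3.6°, lon 174.8°

From cos δ = sin φ₁ sin φ₂ + cos φ₁ cos φ₂ cos Δλ, the central angle is δ ≈ 2.147 rad (123.0°).
Interpolate at f = 1/2 with slerp weights a = sin((1−f)δ)/sin δ ≈ 1.048, b = sin(fδ)/sin δ ≈ 1.048.
p = a·p₁ + b·p₂ ≈ (-0.994, 0.090, 0.063); φ = arcsin(p_z) ≈ 3.63°, λ = atan2(p_y, p_x) ≈ 174.85°.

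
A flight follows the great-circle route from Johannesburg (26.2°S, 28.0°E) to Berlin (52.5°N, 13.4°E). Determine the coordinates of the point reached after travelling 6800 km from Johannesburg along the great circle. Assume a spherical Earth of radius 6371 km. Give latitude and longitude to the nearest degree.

Write both endpoints as unit vectors p₁, p₂ with components (cos φ cos λ, cos φ sin λ, sin φ).
The central angle between the endpoints is δ = arccos(p₁·p₂) ≈ 1.392 rad (79.7°). The total great-circle distance is δ·R ≈ 1.392 × 6371 ≈ 8865 km, so the target fraction is f = 6800/8865 ≈ 0.767.
Interpolate at f ≈ 0.767 with slerp weights a = sin((1−f)δ)/sin δ ≈ 0.324, b = sin(fδ)/sin δ ≈ 0.890.
p = a·p₁ + b·p₂ ≈ (0.784, 0.262, 0.563); φ = arcsin(p_z) ≈ 34.28°, λ = atan2(p_y, p_x) ≈ 18.48°.

≈ 34°N, 18°E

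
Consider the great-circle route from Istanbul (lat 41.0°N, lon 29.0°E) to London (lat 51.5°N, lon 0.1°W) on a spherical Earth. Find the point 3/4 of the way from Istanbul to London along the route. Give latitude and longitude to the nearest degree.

Write both endpoints as unit vectors p₁, p₂ with components (cos φ cos λ, cos φ sin λ, sin φ).
The central angle between the endpoints is δ = arccos(p₁·p₂) ≈ 0.393 rad (22.5°).
Interpolate at f = 3/4 with slerp weights a = sin((1−f)δ)/sin δ ≈ 0.256, b = sin(fδ)/sin δ ≈ 0.759.
p = a·p₁ + b·p₂ ≈ (0.641, 0.093, 0.762); φ = arcsin(p_z) ≈ 49.61°, λ = atan2(p_y, p_x) ≈ 8.24°.

≈ lat 50°N, lon 8°E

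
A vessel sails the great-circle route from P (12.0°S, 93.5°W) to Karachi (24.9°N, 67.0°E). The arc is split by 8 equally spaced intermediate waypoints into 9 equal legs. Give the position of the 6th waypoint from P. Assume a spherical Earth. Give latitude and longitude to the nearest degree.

≈ (39°N, 6°E)

Convert each endpoint to a unit vector on the sphere (x = cos φ cos λ, y = cos φ sin λ, z = sin φ).
The central angle between the endpoints is δ = arccos(p₁·p₂) ≈ 2.749 rad (157.5°).
Interpolate at f = 6/9 with slerp weights a = sin((1−f)δ)/sin δ ≈ 2.073, b = sin(fδ)/sin δ ≈ 2.524.
p = a·p₁ + b·p₂ ≈ (0.771, 0.083, 0.632); φ = arcsin(p_z) ≈ 39.17°, λ = atan2(p_y, p_x) ≈ 6.18°.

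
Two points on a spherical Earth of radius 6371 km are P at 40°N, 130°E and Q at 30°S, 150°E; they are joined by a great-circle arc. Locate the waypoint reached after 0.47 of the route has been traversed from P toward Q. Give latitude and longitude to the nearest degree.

Write both endpoints as unit vectors p₁, p₂ with components (cos φ cos λ, cos φ sin λ, sin φ).
The central angle between the endpoints is δ = arccos(p₁·p₂) ≈ 1.264 rad (72.4°).
Interpolate at f = 0.47 with slerp weights a = sin((1−f)δ)/sin δ ≈ 0.651, b = sin(fδ)/sin δ ≈ 0.587.
p = a·p₁ + b·p₂ ≈ (-0.761, 0.636, 0.125); φ = arcsin(p_z) ≈ 7.19°, λ = atan2(p_y, p_x) ≈ 140.10°.

≈ 7°N, 140°E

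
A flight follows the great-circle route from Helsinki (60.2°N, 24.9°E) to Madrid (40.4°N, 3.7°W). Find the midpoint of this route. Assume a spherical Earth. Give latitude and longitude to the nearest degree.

≈ 51°N, 8°E

The haversine formula gives a central angle δ ≈ 0.463 rad (26.5°) between the endpoints.
Interpolate at f = 1/2 with slerp weights a = sin((1−f)δ)/sin δ ≈ 0.514, b = sin(fδ)/sin δ ≈ 0.514.
p = a·p₁ + b·p₂ ≈ (0.622, 0.082, 0.779); φ = arcsin(p_z) ≈ 51.14°, λ = atan2(p_y, p_x) ≈ 7.53°.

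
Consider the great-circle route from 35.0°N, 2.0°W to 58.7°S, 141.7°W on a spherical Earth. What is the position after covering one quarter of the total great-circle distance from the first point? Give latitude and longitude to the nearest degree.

≈ 4°N, 22°W

From cos δ = sin φ₁ sin φ₂ + cos φ₁ cos φ₂ cos Δλ, the central angle is δ ≈ 2.523 rad (144.6°).
Interpolate at f = 1/4 with slerp weights a = sin((1−f)δ)/sin δ ≈ 1.636, b = sin(fδ)/sin δ ≈ 1.017.
p = a·p₁ + b·p₂ ≈ (0.925, -0.374, 0.069); φ = arcsin(p_z) ≈ 3.98°, λ = atan2(p_y, p_x) ≈ -22.03°.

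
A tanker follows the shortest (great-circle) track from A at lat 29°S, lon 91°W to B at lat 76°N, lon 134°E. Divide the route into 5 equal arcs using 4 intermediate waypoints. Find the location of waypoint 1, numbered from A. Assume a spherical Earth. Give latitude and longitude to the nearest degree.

Convert each endpoint to a unit vector on the sphere (x = cos φ cos λ, y = cos φ sin λ, z = sin φ).
The central angle between the endpoints is δ = arccos(p₁·p₂) ≈ 2.240 rad (128.3°).
Interpolate at f = 1/5 with slerp weights a = sin((1−f)δ)/sin δ ≈ 1.244, b = sin(fδ)/sin δ ≈ 0.552.
p = a·p₁ + b·p₂ ≈ (-0.112, -0.991, -0.067); φ = arcsin(p_z) ≈ -3.86°, λ = atan2(p_y, p_x) ≈ -96.43°.

≈ lat 4°S, lon 96°W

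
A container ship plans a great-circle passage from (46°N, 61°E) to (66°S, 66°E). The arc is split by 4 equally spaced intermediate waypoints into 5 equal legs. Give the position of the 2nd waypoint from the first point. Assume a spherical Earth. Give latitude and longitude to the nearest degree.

≈ (1°N, 63°E)

Write both endpoints as unit vectors p₁, p₂ with components (cos φ cos λ, cos φ sin λ, sin φ).
The central angle between the endpoints is δ = arccos(p₁·p₂) ≈ 1.956 rad (112.1°).
Interpolate at f = 2/5 with slerp weights a = sin((1−f)δ)/sin δ ≈ 0.995, b = sin(fδ)/sin δ ≈ 0.761.
p = a·p₁ + b·p₂ ≈ (0.461, 0.887, 0.021); φ = arcsin(p_z) ≈ 1.19°, λ = atan2(p_y, p_x) ≈ 62.55°.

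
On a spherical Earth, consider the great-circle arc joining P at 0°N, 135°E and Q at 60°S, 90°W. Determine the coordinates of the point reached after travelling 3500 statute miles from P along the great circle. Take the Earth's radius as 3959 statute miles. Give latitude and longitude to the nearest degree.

Convert each endpoint to a unit vector on the sphere (x = cos φ cos λ, y = cos φ sin λ, z = sin φ).
The central angle between the endpoints is δ = arccos(p₁·p₂) ≈ 1.932 rad (110.7°). The total great-circle distance is δ·R ≈ 1.932 × 3959 ≈ 7649 mi, so the target fraction is f = 3500/7649 ≈ 0.458.
Interpolate at f ≈ 0.458 with slerp weights a = sin((1−f)δ)/sin δ ≈ 0.926, b = sin(fδ)/sin δ ≈ 0.827.
p = a·p₁ + b·p₂ ≈ (-0.655, 0.242, -0.716); φ = arcsin(p_z) ≈ -45.72°, λ = atan2(p_y, p_x) ≈ 159.75°.

≈ 46°S, 160°E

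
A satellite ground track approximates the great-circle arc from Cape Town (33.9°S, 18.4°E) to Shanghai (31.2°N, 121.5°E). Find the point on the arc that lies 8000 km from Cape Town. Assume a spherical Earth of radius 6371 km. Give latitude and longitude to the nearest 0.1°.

The haversine formula gives a central angle δ ≈ 2.037 rad (116.7°) between the endpoints. The total great-circle distance is δ·R ≈ 2.037 × 6371 ≈ 12980 km, so the target fraction is f = 8000/12980 ≈ 0.616.
Interpolate at f ≈ 0.616 with slerp weights a = sin((1−f)δ)/sin δ ≈ 0.789, b = sin(fδ)/sin δ ≈ 1.065.
p = a·p₁ + b·p₂ ≈ (0.145, 0.983, 0.112); φ = arcsin(p_z) ≈ 6.40°, λ = atan2(p_y, p_x) ≈ 81.58°.

≈ 6.4°N, 81.6°E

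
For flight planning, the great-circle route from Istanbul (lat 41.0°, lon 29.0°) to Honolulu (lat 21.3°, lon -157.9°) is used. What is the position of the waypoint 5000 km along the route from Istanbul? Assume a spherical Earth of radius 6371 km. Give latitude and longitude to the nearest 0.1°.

≈ lat 83.3°, lon 79.3°

The haversine formula gives a central angle δ ≈ 2.049 rad (117.4°) between the endpoints. The total great-circle distance is δ·R ≈ 2.049 × 6371 ≈ 13051 km, so the target fraction is f = 5000/13051 ≈ 0.383.
Interpolate at f ≈ 0.383 with slerp weights a = sin((1−f)δ)/sin δ ≈ 1.073, b = sin(fδ)/sin δ ≈ 0.796.
p = a·p₁ + b·p₂ ≈ (0.022, 0.114, 0.993); φ = arcsin(p_z) ≈ 83.35°, λ = atan2(p_y, p_x) ≈ 79.26°.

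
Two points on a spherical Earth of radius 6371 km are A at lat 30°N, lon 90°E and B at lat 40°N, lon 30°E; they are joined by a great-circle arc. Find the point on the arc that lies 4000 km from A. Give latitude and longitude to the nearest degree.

Write both endpoints as unit vectors p₁, p₂ with components (cos φ cos λ, cos φ sin λ, sin φ).
The central angle between the endpoints is δ = arccos(p₁·p₂) ≈ 0.859 rad (49.2°). The total great-circle distance is δ·R ≈ 0.859 × 6371 ≈ 5473 km, so the target fraction is f = 4000/5473 ≈ 0.731.
Interpolate at f ≈ 0.731 with slerp weights a = sin((1−f)δ)/sin δ ≈ 0.303, b = sin(fδ)/sin δ ≈ 0.776.
p = a·p₁ + b·p₂ ≈ (0.515, 0.559, 0.650); φ = arcsin(p_z) ≈ 40.54°, λ = atan2(p_y, p_x) ≈ 47.38°.

≈ lat 41°N, lon 47°E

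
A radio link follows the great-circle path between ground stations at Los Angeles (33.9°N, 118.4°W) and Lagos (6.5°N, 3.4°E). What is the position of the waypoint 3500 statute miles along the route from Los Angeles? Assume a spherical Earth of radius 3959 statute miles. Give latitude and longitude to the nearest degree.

From cos δ = sin φ₁ sin φ₂ + cos φ₁ cos φ₂ cos Δλ, the central angle is δ ≈ 1.951 rad (111.8°). The total great-circle distance is δ·R ≈ 1.951 × 3959 ≈ 7725 mi, so the target fraction is f = 3500/7725 ≈ 0.453.
Interpolate at f ≈ 0.453 with slerp weights a = sin((1−f)δ)/sin δ ≈ 0.943, b = sin(fδ)/sin δ ≈ 0.833.
p = a·p₁ + b·p₂ ≈ (0.454, -0.640, 0.620); φ = arcsin(p_z) ≈ 38.35°, λ = atan2(p_y, p_x) ≈ -54.66°.

≈ 38°N, 55°W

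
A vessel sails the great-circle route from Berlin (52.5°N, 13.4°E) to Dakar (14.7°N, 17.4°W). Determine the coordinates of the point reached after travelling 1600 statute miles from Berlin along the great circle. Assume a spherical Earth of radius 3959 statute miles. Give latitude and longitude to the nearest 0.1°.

The haversine formula gives a central angle δ ≈ 0.785 rad (45.0°) between the endpoints. The total great-circle distance is δ·R ≈ 0.785 × 3959 ≈ 3109 mi, so the target fraction is f = 1600/3109 ≈ 0.515.
Interpolate at f ≈ 0.515 with slerp weights a = sin((1−f)δ)/sin δ ≈ 0.526, b = sin(fδ)/sin δ ≈ 0.556.
p = a·p₁ + b·p₂ ≈ (0.825, -0.087, 0.559); φ = arcsin(p_z) ≈ 33.96°, λ = atan2(p_y, p_x) ≈ -5.99°.

≈ 34.0°N, 6.0°W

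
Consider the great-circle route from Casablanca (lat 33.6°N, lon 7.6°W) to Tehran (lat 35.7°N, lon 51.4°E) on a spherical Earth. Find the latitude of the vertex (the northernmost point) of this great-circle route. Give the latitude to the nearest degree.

≈ 39°N

The great circle lies in the plane with unit normal n̂ = (p₁ × p₂)/|p₁ × p₂|.
Here n̂_z ≈ +0.782; the vertex latitude is φ_max = arccos|n̂_z| ≈ 38.5°.
Check via Clairaut: cos φ_max = |cos φ₁| · sin C = cos(33.6°)·sin(69.9°) ≈ 0.782, again giving ≈ 38.5°.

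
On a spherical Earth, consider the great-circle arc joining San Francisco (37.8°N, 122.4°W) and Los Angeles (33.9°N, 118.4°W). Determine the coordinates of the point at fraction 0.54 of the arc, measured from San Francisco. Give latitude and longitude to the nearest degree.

Convert each endpoint to a unit vector on the sphere (x = cos φ cos λ, y = cos φ sin λ, z = sin φ).
The central angle between the endpoints is δ = arccos(p₁·p₂) ≈ 0.088 rad (5.1°).
Interpolate at f = 0.54 with slerp weights a = sin((1−f)δ)/sin δ ≈ 0.460, b = sin(fδ)/sin δ ≈ 0.540.
p = a·p₁ + b·p₂ ≈ (-0.408, -0.702, 0.584); φ = arcsin(p_z) ≈ 35.71°, λ = atan2(p_y, p_x) ≈ -120.19°.

≈ 36°N, 120°W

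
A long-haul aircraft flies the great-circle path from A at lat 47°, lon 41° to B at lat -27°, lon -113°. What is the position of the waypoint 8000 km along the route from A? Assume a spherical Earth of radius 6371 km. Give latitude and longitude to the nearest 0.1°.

≈ lat 36.9°, lon -62.7°

Convert each endpoint to a unit vector on the sphere (x = cos φ cos λ, y = cos φ sin λ, z = sin φ).
The central angle between the endpoints is δ = arccos(p₁·p₂) ≈ 2.643 rad (151.4°). The total great-circle distance is δ·R ≈ 2.643 × 6371 ≈ 16838 km, so the target fraction is f = 8000/16838 ≈ 0.475.
Interpolate at f ≈ 0.475 with slerp weights a = sin((1−f)δ)/sin δ ≈ 2.056, b = sin(fδ)/sin δ ≈ 1.988.
p = a·p₁ + b·p₂ ≈ (0.366, -0.711, 0.601); φ = arcsin(p_z) ≈ 36.94°, λ = atan2(p_y, p_x) ≈ -62.75°.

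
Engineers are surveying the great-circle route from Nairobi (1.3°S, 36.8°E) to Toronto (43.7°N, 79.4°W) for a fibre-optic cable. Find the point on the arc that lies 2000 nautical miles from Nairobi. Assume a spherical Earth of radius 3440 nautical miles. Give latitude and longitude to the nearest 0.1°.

≈ 22.3°N, 12.7°E

Convert each endpoint to a unit vector on the sphere (x = cos φ cos λ, y = cos φ sin λ, z = sin φ).
The central angle between the endpoints is δ = arccos(p₁·p₂) ≈ 1.912 rad (109.6°). The total great-circle distance is δ·R ≈ 1.912 × 3440 ≈ 6578 nmi, so the target fraction is f = 2000/6578 ≈ 0.304.
Interpolate at f ≈ 0.304 with slerp weights a = sin((1−f)δ)/sin δ ≈ 1.031, b = sin(fδ)/sin δ ≈ 0.583.
p = a·p₁ + b·p₂ ≈ (0.903, 0.203, 0.379); φ = arcsin(p_z) ≈ 22.29°, λ = atan2(p_y, p_x) ≈ 12.68°.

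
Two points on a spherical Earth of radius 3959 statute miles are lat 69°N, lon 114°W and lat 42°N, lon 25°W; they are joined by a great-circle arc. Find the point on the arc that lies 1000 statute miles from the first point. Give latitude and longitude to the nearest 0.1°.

Write both endpoints as unit vectors p₁, p₂ with components (cos φ cos λ, cos φ sin λ, sin φ).
The central angle between the endpoints is δ = arccos(p₁·p₂) ≈ 0.890 rad (51.0°). The total great-circle distance is δ·R ≈ 0.890 × 3959 ≈ 3524 mi, so the target fraction is f = 1000/3524 ≈ 0.284.
Interpolate at f ≈ 0.284 with slerp weights a = sin((1−f)δ)/sin δ ≈ 0.766, b = sin(fδ)/sin δ ≈ 0.322.
p = a·p₁ + b·p₂ ≈ (0.105, -0.352, 0.930); φ = arcsin(p_z) ≈ 68.47°, λ = atan2(p_y, p_x) ≈ -73.39°.

≈ lat 68.5°N, lon 73.4°W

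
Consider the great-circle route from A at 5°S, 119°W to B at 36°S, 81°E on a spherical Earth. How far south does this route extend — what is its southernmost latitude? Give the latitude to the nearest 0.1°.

≈ 67.1°S

The great circle lies in the plane with unit normal n̂ = (p₁ × p₂)/|p₁ × p₂|.
Here n̂_z ≈ -0.389; the vertex latitude is φ_max = arccos|n̂_z| ≈ 67.1°.
Check via Clairaut: cos φ_max = |cos φ₁| · sin C = cos(5.0°)·sin(157.0°) ≈ 0.389, again giving ≈ 67.1°.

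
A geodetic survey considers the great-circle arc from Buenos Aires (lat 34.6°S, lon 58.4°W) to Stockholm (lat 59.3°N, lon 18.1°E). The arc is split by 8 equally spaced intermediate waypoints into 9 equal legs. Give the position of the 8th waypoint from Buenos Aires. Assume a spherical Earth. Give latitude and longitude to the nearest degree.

≈ lat 52°N, lon 0°E

From cos δ = sin φ₁ sin φ₂ + cos φ₁ cos φ₂ cos Δλ, the central angle is δ ≈ 1.972 rad (113.0°).
Interpolate at f = 8/9 with slerp weights a = sin((1−f)δ)/sin δ ≈ 0.236, b = sin(fδ)/sin δ ≈ 1.068.
p = a·p₁ + b·p₂ ≈ (0.620, 0.004, 0.784); φ = arcsin(p_z) ≈ 51.67°, λ = atan2(p_y, p_x) ≈ 0.37°.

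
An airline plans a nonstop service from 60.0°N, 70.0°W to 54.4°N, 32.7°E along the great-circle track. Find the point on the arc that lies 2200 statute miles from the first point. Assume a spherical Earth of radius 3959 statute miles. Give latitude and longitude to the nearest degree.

≈ 66°N, 3°E

Write both endpoints as unit vectors p₁, p₂ with components (cos φ cos λ, cos φ sin λ, sin φ).
The central angle between the endpoints is δ = arccos(p₁·p₂) ≈ 0.876 rad (50.2°). The total great-circle distance is δ·R ≈ 0.876 × 3959 ≈ 3468 mi, so the target fraction is f = 2200/3468 ≈ 0.634.
Interpolate at f ≈ 0.634 with slerp weights a = sin((1−f)δ)/sin δ ≈ 0.410, b = sin(fδ)/sin δ ≈ 0.687.
p = a·p₁ + b·p₂ ≈ (0.406, 0.023, 0.913); φ = arcsin(p_z) ≈ 65.97°, λ = atan2(p_y, p_x) ≈ 3.29°.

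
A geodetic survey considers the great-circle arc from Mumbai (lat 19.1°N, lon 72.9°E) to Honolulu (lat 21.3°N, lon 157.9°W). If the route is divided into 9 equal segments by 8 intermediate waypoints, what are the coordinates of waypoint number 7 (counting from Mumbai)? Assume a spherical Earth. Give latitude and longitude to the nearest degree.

≈ lat 34°N, lon 177°E

Write both endpoints as unit vectors p₁, p₂ with components (cos φ cos λ, cos φ sin λ, sin φ).
The central angle between the endpoints is δ = arccos(p₁·p₂) ≈ 2.024 rad (115.9°).
Interpolate at f = 7/9 with slerp weights a = sin((1−f)δ)/sin δ ≈ 0.483, b = sin(fδ)/sin δ ≈ 1.112.
p = a·p₁ + b·p₂ ≈ (-0.826, 0.047, 0.562); φ = arcsin(p_z) ≈ 34.21°, λ = atan2(p_y, p_x) ≈ 176.76°.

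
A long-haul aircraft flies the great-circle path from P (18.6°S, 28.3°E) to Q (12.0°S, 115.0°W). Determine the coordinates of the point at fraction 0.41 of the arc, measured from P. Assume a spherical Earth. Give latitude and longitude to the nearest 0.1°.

≈ (40.8°S, 30.3°W)

Convert each endpoint to a unit vector on the sphere (x = cos φ cos λ, y = cos φ sin λ, z = sin φ).
The central angle between the endpoints is δ = arccos(p₁·p₂) ≈ 2.314 rad (132.6°).
Interpolate at f = 0.41 with slerp weights a = sin((1−f)δ)/sin δ ≈ 1.330, b = sin(fδ)/sin δ ≈ 1.104.
p = a·p₁ + b·p₂ ≈ (0.653, -0.381, -0.654); φ = arcsin(p_z) ≈ -40.83°, λ = atan2(p_y, p_x) ≈ -30.26°.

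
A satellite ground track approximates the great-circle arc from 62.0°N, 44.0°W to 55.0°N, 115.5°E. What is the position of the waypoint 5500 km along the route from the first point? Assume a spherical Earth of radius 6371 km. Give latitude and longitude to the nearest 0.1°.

≈ 67.1°N, 109.6°E

Convert each endpoint to a unit vector on the sphere (x = cos φ cos λ, y = cos φ sin λ, z = sin φ).
The central angle between the endpoints is δ = arccos(p₁·p₂) ≈ 1.080 rad (61.9°). The total great-circle distance is δ·R ≈ 1.080 × 6371 ≈ 6883 km, so the target fraction is f = 5500/6883 ≈ 0.799.
Interpolate at f ≈ 0.799 with slerp weights a = sin((1−f)δ)/sin δ ≈ 0.244, b = sin(fδ)/sin δ ≈ 0.862.
p = a·p₁ + b·p₂ ≈ (-0.130, 0.366, 0.921); φ = arcsin(p_z) ≈ 67.11°, λ = atan2(p_y, p_x) ≈ 109.58°.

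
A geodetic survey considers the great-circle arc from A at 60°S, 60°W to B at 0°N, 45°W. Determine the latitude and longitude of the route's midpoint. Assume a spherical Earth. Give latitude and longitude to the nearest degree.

Convert each endpoint to a unit vector on the sphere (x = cos φ cos λ, y = cos φ sin λ, z = sin φ).
The central angle between the endpoints is δ = arccos(p₁·p₂) ≈ 1.067 rad (61.1°).
Interpolate at f = 1/2 with slerp weights a = sin((1−f)δ)/sin δ ≈ 0.581, b = sin(fδ)/sin δ ≈ 0.581.
p = a·p₁ + b·p₂ ≈ (0.556, -0.662, -0.503); φ = arcsin(p_z) ≈ -30.19°, λ = atan2(p_y, p_x) ≈ -49.99°.

≈ 30°S, 50°W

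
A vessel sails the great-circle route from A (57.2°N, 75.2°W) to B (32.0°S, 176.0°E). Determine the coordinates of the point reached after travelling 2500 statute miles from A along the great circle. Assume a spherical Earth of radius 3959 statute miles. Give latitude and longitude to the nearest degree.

The haversine formula gives a central angle δ ≈ 2.206 rad (126.4°) between the endpoints. The total great-circle distance is δ·R ≈ 2.206 × 3959 ≈ 8734 mi, so the target fraction is f = 2500/8734 ≈ 0.286.
Interpolate at f ≈ 0.286 with slerp weights a = sin((1−f)δ)/sin δ ≈ 1.242, b = sin(fδ)/sin δ ≈ 0.733.
p = a·p₁ + b·p₂ ≈ (-0.449, -0.607, 0.656); φ = arcsin(p_z) ≈ 40.97°, λ = atan2(p_y, p_x) ≈ -126.45°.

≈ (41°N, 126°W)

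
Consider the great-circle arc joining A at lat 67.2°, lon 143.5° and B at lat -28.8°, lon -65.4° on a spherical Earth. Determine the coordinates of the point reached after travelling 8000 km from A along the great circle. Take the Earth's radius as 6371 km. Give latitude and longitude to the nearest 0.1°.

Write both endpoints as unit vectors p₁, p₂ with components (cos φ cos λ, cos φ sin λ, sin φ).
The central angle between the endpoints is δ = arccos(p₁·p₂) ≈ 2.406 rad (137.9°). The total great-circle distance is δ·R ≈ 2.406 × 6371 ≈ 15328 km, so the target fraction is f = 8000/15328 ≈ 0.522.
Interpolate at f ≈ 0.522 with slerp weights a = sin((1−f)δ)/sin δ ≈ 1.360, b = sin(fδ)/sin δ ≈ 1.417.
p = a·p₁ + b·p₂ ≈ (0.093, -0.815, 0.571); φ = arcsin(p_z) ≈ 34.85°, λ = atan2(p_y, p_x) ≈ -83.49°.

≈ lat 34.9°, lon -83.5°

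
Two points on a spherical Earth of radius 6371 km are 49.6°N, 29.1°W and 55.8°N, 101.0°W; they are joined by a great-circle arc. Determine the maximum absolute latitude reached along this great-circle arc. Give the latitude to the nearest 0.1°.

The great circle lies in the plane with unit normal n̂ = (p₁ × p₂)/|p₁ × p₂|.
Here n̂_z ≈ -0.517; the vertex latitude is φ_max = arccos|n̂_z| ≈ 58.8°.

≈ 58.8°N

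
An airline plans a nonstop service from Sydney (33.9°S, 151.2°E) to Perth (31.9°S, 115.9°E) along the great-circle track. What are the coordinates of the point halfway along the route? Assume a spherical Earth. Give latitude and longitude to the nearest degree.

From cos δ = sin φ₁ sin φ₂ + cos φ₁ cos φ₂ cos Δλ, the central angle is δ ≈ 0.516 rad (29.6°).
Interpolate at f = 1/2 with slerp weights a = sin((1−f)δ)/sin δ ≈ 0.517, b = sin(fδ)/sin δ ≈ 0.517.
p = a·p₁ + b·p₂ ≈ (-0.568, 0.602, -0.562); φ = arcsin(p_z) ≈ -34.17°, λ = atan2(p_y, p_x) ≈ 133.34°.

≈ 34°S, 133°E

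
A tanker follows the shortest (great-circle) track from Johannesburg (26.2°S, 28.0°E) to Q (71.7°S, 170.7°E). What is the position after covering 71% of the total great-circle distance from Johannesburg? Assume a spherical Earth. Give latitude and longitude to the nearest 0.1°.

≈ (77.5°S, 76.1°E)

Convert each endpoint to a unit vector on the sphere (x = cos φ cos λ, y = cos φ sin λ, z = sin φ).
The central angle between the endpoints is δ = arccos(p₁·p₂) ≈ 1.374 rad (78.8°).
Interpolate at f = 0.71 with slerp weights a = sin((1−f)δ)/sin δ ≈ 0.396, b = sin(fδ)/sin δ ≈ 0.844.
p = a·p₁ + b·p₂ ≈ (0.052, 0.210, -0.976); φ = arcsin(p_z) ≈ -77.53°, λ = atan2(p_y, p_x) ≈ 76.10°.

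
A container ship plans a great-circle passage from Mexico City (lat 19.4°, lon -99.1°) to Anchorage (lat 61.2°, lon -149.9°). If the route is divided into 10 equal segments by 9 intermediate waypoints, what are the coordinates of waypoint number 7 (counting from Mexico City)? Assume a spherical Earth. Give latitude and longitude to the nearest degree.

≈ lat 51°, lon -126°

Write both endpoints as unit vectors p₁, p₂ with components (cos φ cos λ, cos φ sin λ, sin φ).
The central angle between the endpoints is δ = arccos(p₁·p₂) ≈ 0.954 rad (54.7°).
Interpolate at f = 7/10 with slerp weights a = sin((1−f)δ)/sin δ ≈ 0.346, b = sin(fδ)/sin δ ≈ 0.759.
p = a·p₁ + b·p₂ ≈ (-0.368, -0.506, 0.780); φ = arcsin(p_z) ≈ 51.28°, λ = atan2(p_y, p_x) ≈ -126.04°.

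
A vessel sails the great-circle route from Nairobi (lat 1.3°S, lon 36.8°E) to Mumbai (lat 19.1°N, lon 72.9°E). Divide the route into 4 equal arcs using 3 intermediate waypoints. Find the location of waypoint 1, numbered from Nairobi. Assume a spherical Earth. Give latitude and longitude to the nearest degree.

Write both endpoints as unit vectors p₁, p₂ with components (cos φ cos λ, cos φ sin λ, sin φ).
The central angle between the endpoints is δ = arccos(p₁·p₂) ≈ 0.714 rad (40.9°).
Interpolate at f = 1/4 with slerp weights a = sin((1−f)δ)/sin δ ≈ 0.779, b = sin(fδ)/sin δ ≈ 0.271.
p = a·p₁ + b·p₂ ≈ (0.699, 0.711, 0.071); φ = arcsin(p_z) ≈ 4.07°, λ = atan2(p_y, p_x) ≈ 45.50°.

≈ lat 4°N, lon 46°E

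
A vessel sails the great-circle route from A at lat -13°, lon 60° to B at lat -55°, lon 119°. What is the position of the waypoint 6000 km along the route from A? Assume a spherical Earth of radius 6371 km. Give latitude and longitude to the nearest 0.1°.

Write both endpoints as unit vectors p₁, p₂ with components (cos φ cos λ, cos φ sin λ, sin φ).
The central angle between the endpoints is δ = arccos(p₁·p₂) ≈ 1.079 rad (61.8°). The total great-circle distance is δ·R ≈ 1.079 × 6371 ≈ 6875 km, so the target fraction is f = 6000/6875 ≈ 0.873.
Interpolate at f ≈ 0.873 with slerp weights a = sin((1−f)δ)/sin δ ≈ 0.155, b = sin(fδ)/sin δ ≈ 0.917.
p = a·p₁ + b·p₂ ≈ (-0.179, 0.591, -0.786); φ = arcsin(p_z) ≈ -51.84°, λ = atan2(p_y, p_x) ≈ 106.88°.

≈ lat -51.8°, lon 106.9°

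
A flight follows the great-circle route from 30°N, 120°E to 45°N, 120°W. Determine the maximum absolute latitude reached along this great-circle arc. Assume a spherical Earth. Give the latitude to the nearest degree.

≈ 58°N

The great circle lies in the plane with unit normal n̂ = (p₁ × p₂)/|p₁ × p₂|.
Here n̂_z ≈ +0.531; the vertex latitude is φ_max = arccos|n̂_z| ≈ 57.9°.
Check via Clairaut: cos φ_max = |cos φ₁| · sin C = cos(30.0°)·sin(37.8°) ≈ 0.531, again giving ≈ 57.9°.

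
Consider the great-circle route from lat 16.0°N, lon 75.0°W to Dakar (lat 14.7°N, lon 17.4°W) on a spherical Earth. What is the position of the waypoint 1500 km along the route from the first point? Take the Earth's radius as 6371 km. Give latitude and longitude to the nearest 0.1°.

≈ lat 17.2°N, lon 61.0°W

Convert each endpoint to a unit vector on the sphere (x = cos φ cos λ, y = cos φ sin λ, z = sin φ).
The central angle between the endpoints is δ = arccos(p₁·p₂) ≈ 0.967 rad (55.4°). The total great-circle distance is δ·R ≈ 0.967 × 6371 ≈ 6158 km, so the target fraction is f = 1500/6158 ≈ 0.244.
Interpolate at f ≈ 0.244 with slerp weights a = sin((1−f)δ)/sin δ ≈ 0.811, b = sin(fδ)/sin δ ≈ 0.283.
p = a·p₁ + b·p₂ ≈ (0.464, -0.835, 0.296); φ = arcsin(p_z) ≈ 17.19°, λ = atan2(p_y, p_x) ≈ -60.98°.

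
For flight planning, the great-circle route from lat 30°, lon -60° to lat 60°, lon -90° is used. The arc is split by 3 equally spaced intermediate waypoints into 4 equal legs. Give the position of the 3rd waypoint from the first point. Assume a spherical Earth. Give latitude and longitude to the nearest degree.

The haversine formula gives a central angle δ ≈ 0.630 rad (36.1°) between the endpoints.
Interpolate at f = 3/4 with slerp weights a = sin((1−f)δ)/sin δ ≈ 0.266, b = sin(fδ)/sin δ ≈ 0.773.
p = a·p₁ + b·p₂ ≈ (0.115, -0.586, 0.802); φ = arcsin(p_z) ≈ 53.33°, λ = atan2(p_y, p_x) ≈ -78.87°.

≈ lat 53°, lon -79°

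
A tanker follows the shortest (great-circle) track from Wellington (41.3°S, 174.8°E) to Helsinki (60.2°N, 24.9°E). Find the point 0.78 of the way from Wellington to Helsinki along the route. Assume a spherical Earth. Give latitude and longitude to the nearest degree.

Convert each endpoint to a unit vector on the sphere (x = cos φ cos λ, y = cos φ sin λ, z = sin φ).
The central angle between the endpoints is δ = arccos(p₁·p₂) ≈ 2.681 rad (153.6°).
Interpolate at f = 0.78 with slerp weights a = sin((1−f)δ)/sin δ ≈ 1.251, b = sin(fδ)/sin δ ≈ 1.952.
p = a·p₁ + b·p₂ ≈ (-0.056, 0.494, 0.868); φ = arcsin(p_z) ≈ 60.21°, λ = atan2(p_y, p_x) ≈ 96.50°.

≈ 60°N, 96°E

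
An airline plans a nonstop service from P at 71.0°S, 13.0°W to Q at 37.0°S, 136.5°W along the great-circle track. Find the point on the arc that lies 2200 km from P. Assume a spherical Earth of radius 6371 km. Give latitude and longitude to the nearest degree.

Convert each endpoint to a unit vector on the sphere (x = cos φ cos λ, y = cos φ sin λ, z = sin φ).
The central angle between the endpoints is δ = arccos(p₁·p₂) ≈ 1.131 rad (64.8°). The total great-circle distance is δ·R ≈ 1.131 × 6371 ≈ 7207 km, so the target fraction is f = 2200/7207 ≈ 0.305.
Interpolate at f ≈ 0.305 with slerp weights a = sin((1−f)δ)/sin δ ≈ 0.782, b = sin(fδ)/sin δ ≈ 0.374.
p = a·p₁ + b·p₂ ≈ (0.031, -0.263, -0.964); φ = arcsin(p_z) ≈ -74.65°, λ = atan2(p_y, p_x) ≈ -83.21°.

≈ 75°S, 83°W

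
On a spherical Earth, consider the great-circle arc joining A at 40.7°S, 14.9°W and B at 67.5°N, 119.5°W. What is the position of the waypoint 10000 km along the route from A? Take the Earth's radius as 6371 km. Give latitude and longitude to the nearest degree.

Write both endpoints as unit vectors p₁, p₂ with components (cos φ cos λ, cos φ sin λ, sin φ).
The central angle between the endpoints is δ = arccos(p₁·p₂) ≈ 2.313 rad (132.5°). The total great-circle distance is δ·R ≈ 2.313 × 6371 ≈ 14733 km, so the target fraction is f = 10000/14733 ≈ 0.679.
Interpolate at f ≈ 0.679 with slerp weights a = sin((1−f)δ)/sin δ ≈ 0.918, b = sin(fδ)/sin δ ≈ 1.356.
p = a·p₁ + b·p₂ ≈ (0.417, -0.631, 0.655); φ = arcsin(p_z) ≈ 40.90°, λ = atan2(p_y, p_x) ≈ -56.55°.

≈ 41°N, 57°W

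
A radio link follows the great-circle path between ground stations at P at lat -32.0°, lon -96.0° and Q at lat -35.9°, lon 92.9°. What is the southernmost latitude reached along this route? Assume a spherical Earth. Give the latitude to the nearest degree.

The great circle lies in the plane with unit normal n̂ = (p₁ × p₂)/|p₁ × p₂|.
Here n̂_z ≈ -0.114; the vertex latitude is φ_max = arccos|n̂_z| ≈ 83.4°.

≈ -83°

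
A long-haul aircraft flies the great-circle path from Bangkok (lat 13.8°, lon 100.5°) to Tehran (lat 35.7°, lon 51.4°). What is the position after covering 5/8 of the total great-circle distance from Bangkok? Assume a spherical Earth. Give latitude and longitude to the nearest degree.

≈ lat 30°, lon 72°

From cos δ = sin φ₁ sin φ₂ + cos φ₁ cos φ₂ cos Δλ, the central angle is δ ≈ 0.856 rad (49.0°).
Interpolate at f = 5/8 with slerp weights a = sin((1−f)δ)/sin δ ≈ 0.418, b = sin(fδ)/sin δ ≈ 0.675.
p = a·p₁ + b·p₂ ≈ (0.268, 0.827, 0.494); φ = arcsin(p_z) ≈ 29.58°, λ = atan2(p_y, p_x) ≈ 72.05°.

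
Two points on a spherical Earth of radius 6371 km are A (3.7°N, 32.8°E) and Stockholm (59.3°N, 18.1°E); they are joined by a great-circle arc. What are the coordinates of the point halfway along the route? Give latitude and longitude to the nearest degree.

Write both endpoints as unit vectors p₁, p₂ with components (cos φ cos λ, cos φ sin λ, sin φ).
The central angle between the endpoints is δ = arccos(p₁·p₂) ≈ 0.990 rad (56.8°).
Interpolate at f = 1/2 with slerp weights a = sin((1−f)δ)/sin δ ≈ 0.568, b = sin(fδ)/sin δ ≈ 0.568.
p = a·p₁ + b·p₂ ≈ (0.752, 0.397, 0.525); φ = arcsin(p_z) ≈ 31.69°, λ = atan2(p_y, p_x) ≈ 27.84°.

≈ (32°N, 28°E)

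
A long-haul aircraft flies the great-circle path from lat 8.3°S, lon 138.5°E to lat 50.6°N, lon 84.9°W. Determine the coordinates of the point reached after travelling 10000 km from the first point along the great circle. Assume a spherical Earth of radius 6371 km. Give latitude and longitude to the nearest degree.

≈ lat 57°N, lon 145°W

Write both endpoints as unit vectors p₁, p₂ with components (cos φ cos λ, cos φ sin λ, sin φ).
The central angle between the endpoints is δ = arccos(p₁·p₂) ≈ 2.175 rad (124.6°). The total great-circle distance is δ·R ≈ 2.175 × 6371 ≈ 13855 km, so the target fraction is f = 10000/13855 ≈ 0.722.
Interpolate at f ≈ 0.722 with slerp weights a = sin((1−f)δ)/sin δ ≈ 0.691, b = sin(fδ)/sin δ ≈ 1.215.
p = a·p₁ + b·p₂ ≈ (-0.444, -0.315, 0.839); φ = arcsin(p_z) ≈ 57.04°, λ = atan2(p_y, p_x) ≈ -144.63°.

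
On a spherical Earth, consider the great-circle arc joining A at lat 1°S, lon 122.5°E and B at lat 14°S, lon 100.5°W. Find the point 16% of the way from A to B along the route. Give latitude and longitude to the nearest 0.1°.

The haversine formula gives a central angle δ ≈ 2.354 rad (134.9°) between the endpoints.
Interpolate at f = 0.16 with slerp weights a = sin((1−f)δ)/sin δ ≈ 1.296, b = sin(fδ)/sin δ ≈ 0.519.
p = a·p₁ + b·p₂ ≈ (-0.788, 0.598, -0.148); φ = arcsin(p_z) ≈ -8.52°, λ = atan2(p_y, p_x) ≈ 142.81°.

≈ lat 8.5°S, lon 142.8°E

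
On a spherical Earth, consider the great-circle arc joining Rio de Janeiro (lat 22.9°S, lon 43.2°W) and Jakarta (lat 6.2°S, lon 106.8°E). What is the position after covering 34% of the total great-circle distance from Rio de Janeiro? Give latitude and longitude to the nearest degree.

≈ lat 45°S, lon 8°E

The haversine formula gives a central angle δ ≈ 2.420 rad (138.7°) between the endpoints.
Interpolate at f = 0.34 with slerp weights a = sin((1−f)δ)/sin δ ≈ 1.514, b = sin(fδ)/sin δ ≈ 1.111.
p = a·p₁ + b·p₂ ≈ (0.698, 0.102, -0.709); φ = arcsin(p_z) ≈ -45.16°, λ = atan2(p_y, p_x) ≈ 8.32°.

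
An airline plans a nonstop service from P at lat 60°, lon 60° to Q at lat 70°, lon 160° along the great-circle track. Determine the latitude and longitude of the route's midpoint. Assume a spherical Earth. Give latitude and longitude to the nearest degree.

Convert each endpoint to a unit vector on the sphere (x = cos φ cos λ, y = cos φ sin λ, z = sin φ).
The central angle between the endpoints is δ = arccos(p₁·p₂) ≈ 0.670 rad (38.4°).
Interpolate at f = 1/2 with slerp weights a = sin((1−f)δ)/sin δ ≈ 0.529, b = sin(fδ)/sin δ ≈ 0.529.
p = a·p₁ + b·p₂ ≈ (-0.038, 0.291, 0.956); φ = arcsin(p_z) ≈ 72.93°, λ = atan2(p_y, p_x) ≈ 97.40°.

≈ lat 73°, lon 97°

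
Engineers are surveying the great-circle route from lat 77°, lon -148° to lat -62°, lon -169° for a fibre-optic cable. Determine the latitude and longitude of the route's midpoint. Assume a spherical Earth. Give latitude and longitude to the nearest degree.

≈ lat 8°, lon -162°

The haversine formula gives a central angle δ ≈ 2.437 rad (139.6°) between the endpoints.
Interpolate at f = 1/2 with slerp weights a = sin((1−f)δ)/sin δ ≈ 1.449, b = sin(fδ)/sin δ ≈ 1.449.
p = a·p₁ + b·p₂ ≈ (-0.944, -0.302, 0.132); φ = arcsin(p_z) ≈ 7.61°, λ = atan2(p_y, p_x) ≈ -162.23°.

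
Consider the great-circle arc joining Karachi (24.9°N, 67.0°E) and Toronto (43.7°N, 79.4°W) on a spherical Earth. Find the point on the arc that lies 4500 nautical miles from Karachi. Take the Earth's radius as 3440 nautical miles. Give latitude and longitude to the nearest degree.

≈ 65°N, 42°W

Write both endpoints as unit vectors p₁, p₂ with components (cos φ cos λ, cos φ sin λ, sin φ).
The central angle between the endpoints is δ = arccos(p₁·p₂) ≈ 1.829 rad (104.8°). The total great-circle distance is δ·R ≈ 1.829 × 3440 ≈ 6292 nmi, so the target fraction is f = 4500/6292 ≈ 0.715.
Interpolate at f ≈ 0.715 with slerp weights a = sin((1−f)δ)/sin δ ≈ 0.515, b = sin(fδ)/sin δ ≈ 0.999.
p = a·p₁ + b·p₂ ≈ (0.315, -0.280, 0.907); φ = arcsin(p_z) ≈ 65.06°, λ = atan2(p_y, p_x) ≈ -41.62°.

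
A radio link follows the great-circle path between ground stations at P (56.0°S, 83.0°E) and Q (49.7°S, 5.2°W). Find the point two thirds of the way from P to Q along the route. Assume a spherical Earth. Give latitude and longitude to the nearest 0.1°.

The haversine formula gives a central angle δ ≈ 0.872 rad (49.9°) between the endpoints.
Interpolate at f = 2/3 with slerp weights a = sin((1−f)δ)/sin δ ≈ 0.374, b = sin(fδ)/sin δ ≈ 0.717.
p = a·p₁ + b·p₂ ≈ (0.487, 0.166, -0.857); φ = arcsin(p_z) ≈ -59.01°, λ = atan2(p_y, p_x) ≈ 18.77°.

≈ (59.0°S, 18.8°E)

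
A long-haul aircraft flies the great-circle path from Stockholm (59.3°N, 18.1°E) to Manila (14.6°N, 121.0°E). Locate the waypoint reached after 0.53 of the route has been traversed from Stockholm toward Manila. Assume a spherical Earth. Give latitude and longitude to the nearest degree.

Write both endpoints as unit vectors p₁, p₂ with components (cos φ cos λ, cos φ sin λ, sin φ).
The central angle between the endpoints is δ = arccos(p₁·p₂) ≈ 1.464 rad (83.9°).
Interpolate at f = 0.53 with slerp weights a = sin((1−f)δ)/sin δ ≈ 0.639, b = sin(fδ)/sin δ ≈ 0.704.
p = a·p₁ + b·p₂ ≈ (-0.041, 0.686, 0.727); φ = arcsin(p_z) ≈ 46.62°, λ = atan2(p_y, p_x) ≈ 93.43°.

≈ 47°N, 93°E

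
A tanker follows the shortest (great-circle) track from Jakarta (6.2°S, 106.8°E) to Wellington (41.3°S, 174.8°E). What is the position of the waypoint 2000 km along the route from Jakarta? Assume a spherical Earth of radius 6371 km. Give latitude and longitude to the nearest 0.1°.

Convert each endpoint to a unit vector on the sphere (x = cos φ cos λ, y = cos φ sin λ, z = sin φ).
The central angle between the endpoints is δ = arccos(p₁·p₂) ≈ 1.212 rad (69.4°). The total great-circle distance is δ·R ≈ 1.212 × 6371 ≈ 7722 km, so the target fraction is f = 2000/7722 ≈ 0.259.
Interpolate at f ≈ 0.259 with slerp weights a = sin((1−f)δ)/sin δ ≈ 0.835, b = sin(fδ)/sin δ ≈ 0.330.
p = a·p₁ + b·p₂ ≈ (-0.487, 0.817, -0.308); φ = arcsin(p_z) ≈ -17.93°, λ = atan2(p_y, p_x) ≈ 120.77°.

≈ (17.9°S, 120.8°E)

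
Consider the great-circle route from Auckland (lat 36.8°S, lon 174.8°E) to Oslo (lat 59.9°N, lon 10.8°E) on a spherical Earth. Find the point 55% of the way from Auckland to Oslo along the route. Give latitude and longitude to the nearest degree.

≈ lat 45°N, lon 148°E

Write both endpoints as unit vectors p₁, p₂ with components (cos φ cos λ, cos φ sin λ, sin φ).
The central angle between the endpoints is δ = arccos(p₁·p₂) ≈ 2.700 rad (154.7°).
Interpolate at f = 0.55 with slerp weights a = sin((1−f)δ)/sin δ ≈ 2.196, b = sin(fδ)/sin δ ≈ 2.334.
p = a·p₁ + b·p₂ ≈ (-0.601, 0.379, 0.704); φ = arcsin(p_z) ≈ 44.72°, λ = atan2(p_y, p_x) ≈ 147.80°.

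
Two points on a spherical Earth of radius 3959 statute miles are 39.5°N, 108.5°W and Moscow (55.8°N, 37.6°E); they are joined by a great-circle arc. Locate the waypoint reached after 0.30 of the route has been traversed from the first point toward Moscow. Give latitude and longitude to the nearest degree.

≈ 62°N, 93°W

The haversine formula gives a central angle δ ≈ 1.404 rad (80.4°) between the endpoints.
Interpolate at f = 0.30 with slerp weights a = sin((1−f)δ)/sin δ ≈ 0.844, b = sin(fδ)/sin δ ≈ 0.415.
p = a·p₁ + b·p₂ ≈ (-0.022, -0.475, 0.880); φ = arcsin(p_z) ≈ 61.59°, λ = atan2(p_y, p_x) ≈ -92.64°.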